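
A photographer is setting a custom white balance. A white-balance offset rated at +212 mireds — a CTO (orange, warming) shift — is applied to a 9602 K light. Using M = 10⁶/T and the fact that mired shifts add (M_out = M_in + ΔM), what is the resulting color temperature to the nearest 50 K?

M_in = 10⁶/9602 = 104.14 mireds.
M_out = 104.14 + (+212) = 316.14 mireds.
T_out = 10⁶/316.14 = 3163.1 K → 3150 K.

3150 K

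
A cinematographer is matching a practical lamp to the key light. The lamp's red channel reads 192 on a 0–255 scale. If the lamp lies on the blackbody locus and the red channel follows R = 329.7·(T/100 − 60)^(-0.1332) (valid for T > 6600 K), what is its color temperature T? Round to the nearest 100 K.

(t − 60)^(-0.1332) = 192/329.7 = 0.58235.
t − 60 = 0.58235^(1/-0.1332) = 0.58235^(-7.508) = 57.929, so t = 117.929.
T = 100·t = 11793 K → 11800 K to the nearest 100 K.

11800 K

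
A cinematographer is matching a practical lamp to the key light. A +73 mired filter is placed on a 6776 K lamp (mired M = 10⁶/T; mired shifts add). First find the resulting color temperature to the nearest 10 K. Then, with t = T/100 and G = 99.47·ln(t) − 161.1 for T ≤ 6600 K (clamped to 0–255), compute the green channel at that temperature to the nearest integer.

M_in = 10⁶/6776 = 147.58; M_out = 147.58 + (+73) = 220.58.
T_out = 10⁶/220.58 = 4533.5 K → 4530 K; t = 45.3.
G = 99.47·ln 45.3 − 161.1 = 99.47·3.8133 − 161.1 = 218.210.
Rounded: 218.

218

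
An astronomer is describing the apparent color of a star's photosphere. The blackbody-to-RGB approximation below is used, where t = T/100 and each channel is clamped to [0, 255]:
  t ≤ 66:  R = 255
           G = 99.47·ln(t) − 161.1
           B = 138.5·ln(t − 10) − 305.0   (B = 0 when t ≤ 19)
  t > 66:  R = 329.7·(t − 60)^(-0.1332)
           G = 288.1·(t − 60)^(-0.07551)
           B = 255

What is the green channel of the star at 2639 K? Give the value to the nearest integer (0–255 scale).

t = 2639/100 = 26.39; the t ≤ 66 branch applies.
G = 99.47·ln 26.39 − 161.1 = 99.47·3.2730 − 161.1 = 164.464.
Rounded: 164.

164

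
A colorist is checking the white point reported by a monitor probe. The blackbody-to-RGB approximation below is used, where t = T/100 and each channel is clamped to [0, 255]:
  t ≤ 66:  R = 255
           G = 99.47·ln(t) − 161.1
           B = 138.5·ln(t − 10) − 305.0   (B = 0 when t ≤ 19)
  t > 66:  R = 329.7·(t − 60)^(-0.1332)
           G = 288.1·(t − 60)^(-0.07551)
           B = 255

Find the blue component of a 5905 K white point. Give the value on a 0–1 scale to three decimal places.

t = 5905/100 = 59.05; the t ≤ 66 branch applies.
B = 138.5·ln(59.05 − 10) − 305.0 = 138.5·ln 49.05 − 305.0 = 138.5·3.8928 − 305.0 = 234.158.
On a 0–1 scale: 234.158/255 = 0.9183 → 0.918.

0.918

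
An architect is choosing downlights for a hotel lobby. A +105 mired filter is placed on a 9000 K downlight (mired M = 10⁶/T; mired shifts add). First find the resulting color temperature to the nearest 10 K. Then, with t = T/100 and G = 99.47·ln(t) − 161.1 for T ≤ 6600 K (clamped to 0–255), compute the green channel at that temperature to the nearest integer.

220

M_in = 10⁶/9000 = 111.11; M_out = 111.11 + (+105) = 216.11.
T_out = 10⁶/216.11 = 4627.2 K → 4630 K; t = 46.3.
G = 99.47·ln 46.3 − 161.1 = 99.47·3.8351 − 161.1 = 220.382.
Rounded: 220.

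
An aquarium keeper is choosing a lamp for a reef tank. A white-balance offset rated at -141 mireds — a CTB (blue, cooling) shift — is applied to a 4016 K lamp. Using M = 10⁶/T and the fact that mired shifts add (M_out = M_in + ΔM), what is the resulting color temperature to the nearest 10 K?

9260 K

M_in = 10⁶/4016 = 249.00 mireds.
M_out = 249.00 + (-141) = 108.00 mireds.
T_out = 10⁶/108.00 = 9258.9 K → 9260 K.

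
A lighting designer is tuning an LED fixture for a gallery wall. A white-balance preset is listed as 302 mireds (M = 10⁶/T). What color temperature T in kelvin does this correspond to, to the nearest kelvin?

T = 10⁶ / 302 = 3311.26 K → 3311 K.

3311 K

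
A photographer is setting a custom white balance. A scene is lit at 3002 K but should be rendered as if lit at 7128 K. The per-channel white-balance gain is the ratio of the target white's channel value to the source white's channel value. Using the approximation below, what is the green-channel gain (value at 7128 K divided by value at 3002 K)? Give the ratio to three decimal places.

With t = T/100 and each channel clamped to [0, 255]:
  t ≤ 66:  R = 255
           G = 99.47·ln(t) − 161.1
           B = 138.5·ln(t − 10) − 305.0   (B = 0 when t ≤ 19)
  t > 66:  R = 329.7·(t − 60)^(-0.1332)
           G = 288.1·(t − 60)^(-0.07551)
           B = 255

1.353

At 3002 K (t = 30.02):
  G = 99.47·ln 30.02 − 161.1 = 99.47·3.4019 − 161.1 = 177.283.
At 7128 K (t = 71.28):
  G = 288.1·(71.28 − 60)^(-0.07551) = 288.1·11.28^(-0.07551) = 288.1·0.83280 = 239.929.
Gain = 239.929 / 177.283 = 1.3534 → 1.353.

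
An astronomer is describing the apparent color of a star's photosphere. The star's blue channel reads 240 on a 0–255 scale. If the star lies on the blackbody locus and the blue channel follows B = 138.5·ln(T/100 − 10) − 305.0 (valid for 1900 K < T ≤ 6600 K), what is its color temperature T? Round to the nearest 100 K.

6100 K

ln(t − 10) = (240 + 305.0) / 138.5 = 3.9350.
t − 10 = e^3.9350 = 51.163, so t = 61.163.
T = 100·t = 6116 K → 6100 K to the nearest 100 K.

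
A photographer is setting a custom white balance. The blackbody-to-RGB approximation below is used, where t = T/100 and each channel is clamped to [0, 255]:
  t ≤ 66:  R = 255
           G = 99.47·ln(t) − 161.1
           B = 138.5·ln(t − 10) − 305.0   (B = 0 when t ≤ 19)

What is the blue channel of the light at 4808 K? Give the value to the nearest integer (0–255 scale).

t = 4808/100 = 48.08; the t ≤ 66 branch applies.
B = 138.5·ln(48.08 − 10) − 305.0 = 138.5·ln 38.08 − 305.0 = 138.5·3.6397 − 305.0 = 199.097.
Rounded: 199.

199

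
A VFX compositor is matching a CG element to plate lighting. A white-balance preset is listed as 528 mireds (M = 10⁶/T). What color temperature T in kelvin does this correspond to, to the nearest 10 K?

T = 10⁶ / 528 = 1893.94 K → 1890 K.

1890 K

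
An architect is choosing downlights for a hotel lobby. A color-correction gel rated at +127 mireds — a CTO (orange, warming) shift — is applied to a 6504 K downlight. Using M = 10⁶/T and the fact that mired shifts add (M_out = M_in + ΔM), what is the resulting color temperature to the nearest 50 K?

M_in = 10⁶/6504 = 153.75 mireds.
M_out = 153.75 + (+127) = 280.75 mireds.
T_out = 10⁶/280.75 = 3561.9 K → 3550 K.

3550 K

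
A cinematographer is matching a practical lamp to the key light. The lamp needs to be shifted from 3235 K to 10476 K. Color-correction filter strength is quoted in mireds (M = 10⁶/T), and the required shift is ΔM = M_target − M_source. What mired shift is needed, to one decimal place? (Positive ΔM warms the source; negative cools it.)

M_source = 10⁶/3235 = 309.119; M_target = 10⁶/10476 = 95.456.
ΔM = 95.456 − 309.119 = -213.663 → -213.7 mireds, a cooling shift.

-213.7 mireds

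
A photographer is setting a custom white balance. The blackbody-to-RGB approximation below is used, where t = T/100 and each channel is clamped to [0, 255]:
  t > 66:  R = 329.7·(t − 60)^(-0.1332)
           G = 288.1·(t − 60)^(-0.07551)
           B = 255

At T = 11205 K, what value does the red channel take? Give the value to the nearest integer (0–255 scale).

195

t = 11205/100 = 112.05; the t > 66 branch applies.
R = 329.7·(112.05 − 60)^(-0.1332) = 329.7·52.05^(-0.1332) = 329.7·0.59071 = 194.756.
Rounded: 195.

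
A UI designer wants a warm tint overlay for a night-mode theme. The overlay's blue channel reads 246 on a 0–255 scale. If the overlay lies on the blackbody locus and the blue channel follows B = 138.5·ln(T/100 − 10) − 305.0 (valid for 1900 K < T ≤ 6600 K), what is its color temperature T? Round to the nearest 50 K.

ln(t − 10) = (246 + 305.0) / 138.5 = 3.9783.
t − 10 = e^3.9783 = 53.428, so t = 63.428.
T = 100·t = 6343 K → 6350 K to the nearest 50 K.

6350 K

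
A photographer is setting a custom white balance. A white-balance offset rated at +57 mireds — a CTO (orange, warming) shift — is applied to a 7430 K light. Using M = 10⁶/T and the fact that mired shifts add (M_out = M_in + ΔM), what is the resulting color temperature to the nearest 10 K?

5220 K

M_in = 10⁶/7430 = 134.59 mireds.
M_out = 134.59 + (+57) = 191.59 mireds.
T_out = 10⁶/191.59 = 5219.5 K → 5220 K.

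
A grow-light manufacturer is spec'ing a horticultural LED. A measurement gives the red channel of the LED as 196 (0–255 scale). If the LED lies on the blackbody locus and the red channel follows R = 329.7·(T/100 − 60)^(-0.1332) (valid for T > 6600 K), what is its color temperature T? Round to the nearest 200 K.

(t − 60)^(-0.1332) = 196/329.7 = 0.59448.
t − 60 = 0.59448^(1/-0.1332) = 0.59448^(-7.508) = 49.621, so t = 109.621.
T = 100·t = 10962 K → 11000 K to the nearest 200 K.

11000 K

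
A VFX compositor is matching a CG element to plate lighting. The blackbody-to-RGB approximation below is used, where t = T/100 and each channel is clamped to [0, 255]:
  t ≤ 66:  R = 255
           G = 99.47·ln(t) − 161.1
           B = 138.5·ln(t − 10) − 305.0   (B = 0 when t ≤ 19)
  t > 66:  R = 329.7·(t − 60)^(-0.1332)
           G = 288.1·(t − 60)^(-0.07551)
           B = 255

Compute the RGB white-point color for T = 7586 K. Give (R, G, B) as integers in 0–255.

t = 7586/100 = 75.86; the t > 66 branch applies.
R = 329.7·(75.86 − 60)^(-0.1332) = 329.7·15.86^(-0.1332) = 329.7·0.69202 = 228.160.
G = 288.1·(75.86 − 60)^(-0.07551) = 288.1·15.86^(-0.07551) = 288.1·0.81164 = 233.834.
B = 255 by definition for t > 66.
Rounded: (228, 234, 255).

(228, 234, 255)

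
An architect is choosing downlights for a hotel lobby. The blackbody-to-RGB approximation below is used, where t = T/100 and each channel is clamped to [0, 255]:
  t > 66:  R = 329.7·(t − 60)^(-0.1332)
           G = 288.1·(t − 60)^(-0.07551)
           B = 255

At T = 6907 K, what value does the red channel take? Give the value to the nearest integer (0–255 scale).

246

t = 6907/100 = 69.07; the t > 66 branch applies.
R = 329.7·(69.07 − 60)^(-0.1332) = 329.7·9.07^(-0.1332) = 329.7·0.74550 = 245.791.
Rounded: 246.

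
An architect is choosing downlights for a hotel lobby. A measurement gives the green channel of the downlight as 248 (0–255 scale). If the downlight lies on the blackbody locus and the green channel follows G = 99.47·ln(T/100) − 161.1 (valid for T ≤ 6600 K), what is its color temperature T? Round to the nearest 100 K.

6100 K

ln t = (248 + 161.1) / 99.47 = 4.1128.
t = e^4.1128 = 61.117.
T = 100·t = 6112 K → 6100 K to the nearest 100 K.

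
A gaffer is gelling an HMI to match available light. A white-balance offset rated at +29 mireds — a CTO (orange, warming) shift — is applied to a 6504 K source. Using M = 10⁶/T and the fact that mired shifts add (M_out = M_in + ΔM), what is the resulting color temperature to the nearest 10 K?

M_in = 10⁶/6504 = 153.75 mireds.
M_out = 153.75 + (+29) = 182.75 mireds.
T_out = 10⁶/182.75 = 5471.9 K → 5470 K.

5470 K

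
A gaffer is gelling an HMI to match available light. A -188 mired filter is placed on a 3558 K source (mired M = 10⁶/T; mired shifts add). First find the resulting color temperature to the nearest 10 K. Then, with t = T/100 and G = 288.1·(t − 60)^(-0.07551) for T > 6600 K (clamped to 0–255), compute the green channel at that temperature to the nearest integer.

M_in = 10⁶/3558 = 281.06; M_out = 281.06 + (-188) = 93.06.
T_out = 10⁶/93.06 = 10746.1 K → 10750 K; t = 107.5.
G = 288.1·(107.5 − 60)^(-0.07551) = 288.1·47.5^(-0.07551) = 288.1·0.74712 = 215.247.
Rounded: 215.

215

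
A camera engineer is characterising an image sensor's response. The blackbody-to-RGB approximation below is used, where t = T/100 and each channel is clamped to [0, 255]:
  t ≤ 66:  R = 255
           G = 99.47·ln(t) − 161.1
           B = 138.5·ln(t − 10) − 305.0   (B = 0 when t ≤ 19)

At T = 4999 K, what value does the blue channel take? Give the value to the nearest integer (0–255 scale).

t = 4999/100 = 49.99; the t ≤ 66 branch applies.
B = 138.5·ln(49.99 − 10) − 305.0 = 138.5·ln 39.99 − 305.0 = 138.5·3.6886 − 305.0 = 205.875.
Rounded: 206.

206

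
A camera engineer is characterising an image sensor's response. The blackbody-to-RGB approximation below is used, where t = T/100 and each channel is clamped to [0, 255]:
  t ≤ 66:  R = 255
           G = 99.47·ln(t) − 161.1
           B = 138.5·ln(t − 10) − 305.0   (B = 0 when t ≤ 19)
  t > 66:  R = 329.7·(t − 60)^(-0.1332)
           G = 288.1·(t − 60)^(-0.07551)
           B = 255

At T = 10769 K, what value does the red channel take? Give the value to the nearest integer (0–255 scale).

197

t = 10769/100 = 107.69; the t > 66 branch applies.
R = 329.7·(107.69 − 60)^(-0.1332) = 329.7·47.69^(-0.1332) = 329.7·0.59763 = 197.039.
Rounded: 197.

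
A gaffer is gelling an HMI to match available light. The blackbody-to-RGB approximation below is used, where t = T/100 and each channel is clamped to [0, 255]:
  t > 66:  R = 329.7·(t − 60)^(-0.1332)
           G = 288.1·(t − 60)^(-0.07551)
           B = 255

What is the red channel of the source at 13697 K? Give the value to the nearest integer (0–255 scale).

t = 13697/100 = 136.97; the t > 66 branch applies.
R = 329.7·(136.97 − 60)^(-0.1332) = 329.7·76.97^(-0.1332) = 329.7·0.56071 = 184.868.
Rounded: 185.

185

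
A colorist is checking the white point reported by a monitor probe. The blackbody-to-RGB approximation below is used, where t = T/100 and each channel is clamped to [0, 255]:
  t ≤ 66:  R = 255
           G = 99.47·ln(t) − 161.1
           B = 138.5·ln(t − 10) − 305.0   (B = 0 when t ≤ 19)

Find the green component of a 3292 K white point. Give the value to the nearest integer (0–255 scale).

t = 3292/100 = 32.92; the t ≤ 66 branch applies.
G = 99.47·ln 32.92 − 161.1 = 99.47·3.4941 − 161.1 = 186.456.
Rounded: 186.

186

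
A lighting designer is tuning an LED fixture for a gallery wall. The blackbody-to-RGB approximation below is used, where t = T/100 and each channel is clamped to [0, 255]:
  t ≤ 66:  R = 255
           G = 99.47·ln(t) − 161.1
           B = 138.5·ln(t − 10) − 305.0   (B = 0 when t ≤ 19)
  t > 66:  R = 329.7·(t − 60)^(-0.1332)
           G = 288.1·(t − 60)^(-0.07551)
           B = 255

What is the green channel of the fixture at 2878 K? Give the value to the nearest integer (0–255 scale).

t = 2878/100 = 28.78; the t ≤ 66 branch applies.
G = 99.47·ln 28.78 − 161.1 = 99.47·3.3597 − 161.1 = 173.087.
Rounded: 173.

173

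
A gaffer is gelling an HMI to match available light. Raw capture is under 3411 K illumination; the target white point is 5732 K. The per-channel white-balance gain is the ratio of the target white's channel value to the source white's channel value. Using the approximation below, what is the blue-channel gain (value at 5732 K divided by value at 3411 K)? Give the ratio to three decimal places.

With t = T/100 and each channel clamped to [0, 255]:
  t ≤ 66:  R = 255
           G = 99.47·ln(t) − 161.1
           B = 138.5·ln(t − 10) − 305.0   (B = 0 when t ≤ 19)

1.688

At 3411 K (t = 34.11):
  B = 138.5·ln(34.11 − 10) − 305.0 = 138.5·ln 24.11 − 305.0 = 138.5·3.1826 − 305.0 = 135.794.
At 5732 K (t = 57.32):
  B = 138.5·ln(57.32 − 10) − 305.0 = 138.5·ln 47.32 − 305.0 = 138.5·3.8569 − 305.0 = 229.185.
Gain = 229.185 / 135.794 = 1.6877 → 1.688.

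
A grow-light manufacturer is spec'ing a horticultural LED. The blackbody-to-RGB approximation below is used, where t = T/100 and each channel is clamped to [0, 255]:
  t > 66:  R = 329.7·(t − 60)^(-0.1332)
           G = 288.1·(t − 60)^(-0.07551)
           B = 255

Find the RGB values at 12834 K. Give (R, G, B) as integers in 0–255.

t = 12834/100 = 128.34; the t > 66 branch applies.
R = 329.7·(128.34 − 60)^(-0.1332) = 329.7·68.34^(-0.1332) = 329.7·0.56967 = 187.819.
G = 288.1·(128.34 − 60)^(-0.07551) = 288.1·68.34^(-0.07551) = 288.1·0.72688 = 209.415.
B = 255 by definition for t > 66.
Rounded: (188, 209, 255).

(188, 209, 255)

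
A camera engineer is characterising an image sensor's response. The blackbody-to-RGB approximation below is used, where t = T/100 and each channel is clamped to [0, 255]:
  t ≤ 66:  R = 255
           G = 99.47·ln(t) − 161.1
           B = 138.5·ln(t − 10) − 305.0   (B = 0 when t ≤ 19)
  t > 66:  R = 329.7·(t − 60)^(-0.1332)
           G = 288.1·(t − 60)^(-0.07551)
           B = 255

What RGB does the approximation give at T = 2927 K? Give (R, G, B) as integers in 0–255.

(255, 175, 105)

t = 2927/100 = 29.27; the t ≤ 66 branch applies.
R = 255 by definition for t ≤ 66.
G = 99.47·ln 29.27 − 161.1 = 99.47·3.3766 − 161.1 = 174.767.
B = 138.5·ln(29.27 − 10) − 305.0 = 138.5·ln 19.27 − 305.0 = 138.5·2.9585 − 305.0 = 104.759.
Rounded: (255, 175, 105).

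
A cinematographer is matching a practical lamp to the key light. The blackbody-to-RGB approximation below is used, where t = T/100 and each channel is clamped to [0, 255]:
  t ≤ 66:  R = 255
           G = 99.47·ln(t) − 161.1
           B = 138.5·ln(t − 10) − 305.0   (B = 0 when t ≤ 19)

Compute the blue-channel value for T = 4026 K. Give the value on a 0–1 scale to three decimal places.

t = 4026/100 = 40.26; the t ≤ 66 branch applies.
B = 138.5·ln(40.26 − 10) − 305.0 = 138.5·ln 30.26 − 305.0 = 138.5·3.4098 − 305.0 = 167.261.
On a 0–1 scale: 167.261/255 = 0.6559 → 0.656.

0.656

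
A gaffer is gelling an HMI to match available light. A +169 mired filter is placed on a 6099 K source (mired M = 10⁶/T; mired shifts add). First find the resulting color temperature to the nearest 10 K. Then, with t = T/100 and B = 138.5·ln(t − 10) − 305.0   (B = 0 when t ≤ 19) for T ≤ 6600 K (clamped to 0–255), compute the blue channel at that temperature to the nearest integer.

110

M_in = 10⁶/6099 = 163.96; M_out = 163.96 + (+169) = 332.96.
T_out = 10⁶/332.96 = 3003.4 K → 3000 K; t = 30.
B = 138.5·ln(30 − 10) − 305.0 = 138.5·ln 20 − 305.0 = 138.5·2.9957 − 305.0 = 109.909.
Rounded: 110.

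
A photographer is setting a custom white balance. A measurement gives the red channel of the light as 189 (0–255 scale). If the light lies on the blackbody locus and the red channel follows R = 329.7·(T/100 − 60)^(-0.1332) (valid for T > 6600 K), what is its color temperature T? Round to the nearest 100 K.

(t − 60)^(-0.1332) = 189/329.7 = 0.57325.
t − 60 = 0.57325^(1/-0.1332) = 0.57325^(-7.508) = 65.199, so t = 125.199.
T = 100·t = 12520 K → 12500 K to the nearest 100 K.

12500 K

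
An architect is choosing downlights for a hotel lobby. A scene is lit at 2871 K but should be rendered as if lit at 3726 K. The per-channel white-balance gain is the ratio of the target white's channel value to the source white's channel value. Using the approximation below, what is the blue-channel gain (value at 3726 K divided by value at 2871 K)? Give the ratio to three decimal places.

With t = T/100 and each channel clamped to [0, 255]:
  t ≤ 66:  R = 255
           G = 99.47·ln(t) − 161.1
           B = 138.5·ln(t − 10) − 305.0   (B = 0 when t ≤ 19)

At 2871 K (t = 28.71):
  B = 138.5·ln(28.71 − 10) − 305.0 = 138.5·ln 18.71 − 305.0 = 138.5·2.9291 − 305.0 = 100.675.
At 3726 K (t = 37.26):
  B = 138.5·ln(37.26 − 10) − 305.0 = 138.5·ln 27.26 − 305.0 = 138.5·3.3054 − 305.0 = 152.801.
Gain = 152.801 / 100.675 = 1.5178 → 1.518.

1.518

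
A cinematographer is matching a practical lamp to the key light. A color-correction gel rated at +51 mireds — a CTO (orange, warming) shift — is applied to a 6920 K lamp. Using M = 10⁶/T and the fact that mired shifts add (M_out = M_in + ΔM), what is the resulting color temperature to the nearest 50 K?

M_in = 10⁶/6920 = 144.51 mireds.
M_out = 144.51 + (+51) = 195.51 mireds.
T_out = 10⁶/195.51 = 5114.9 K → 5100 K.

5100 K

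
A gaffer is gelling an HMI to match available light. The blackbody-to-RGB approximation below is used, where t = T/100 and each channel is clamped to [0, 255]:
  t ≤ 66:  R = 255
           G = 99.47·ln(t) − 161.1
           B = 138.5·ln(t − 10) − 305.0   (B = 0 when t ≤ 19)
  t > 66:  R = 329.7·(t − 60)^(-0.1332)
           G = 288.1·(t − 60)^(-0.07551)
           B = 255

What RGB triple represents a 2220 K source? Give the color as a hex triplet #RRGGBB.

#FF9329

t = 2220/100 = 22.2; the t ≤ 66 branch applies.
R = 255 by definition for t ≤ 66.
G = 99.47·ln 22.2 − 161.1 = 99.47·3.1001 − 161.1 = 147.266.
B = 138.5·ln(22.2 − 10) − 305.0 = 138.5·ln 12.2 − 305.0 = 138.5·2.5014 − 305.0 = 41.449.
Rounded: (255, 147, 41).
In hex: #FF9329.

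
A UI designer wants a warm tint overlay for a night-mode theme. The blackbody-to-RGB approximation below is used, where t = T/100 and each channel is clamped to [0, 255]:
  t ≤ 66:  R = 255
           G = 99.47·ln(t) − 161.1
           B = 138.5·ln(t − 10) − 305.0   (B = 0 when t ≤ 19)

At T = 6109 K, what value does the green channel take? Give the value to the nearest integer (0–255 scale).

248

t = 6109/100 = 61.09; the t ≤ 66 branch applies.
G = 99.47·ln 61.09 − 161.1 = 99.47·4.1123 − 161.1 = 247.955.
Rounded: 248.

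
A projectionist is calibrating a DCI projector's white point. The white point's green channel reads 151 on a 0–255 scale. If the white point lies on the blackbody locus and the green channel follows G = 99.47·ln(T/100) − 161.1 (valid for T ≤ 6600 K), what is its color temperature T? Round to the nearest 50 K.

ln t = (151 + 161.1) / 99.47 = 3.1376.
t = e^3.1376 = 23.049.
T = 100·t = 2305 K → 2300 K to the nearest 50 K.

2300 K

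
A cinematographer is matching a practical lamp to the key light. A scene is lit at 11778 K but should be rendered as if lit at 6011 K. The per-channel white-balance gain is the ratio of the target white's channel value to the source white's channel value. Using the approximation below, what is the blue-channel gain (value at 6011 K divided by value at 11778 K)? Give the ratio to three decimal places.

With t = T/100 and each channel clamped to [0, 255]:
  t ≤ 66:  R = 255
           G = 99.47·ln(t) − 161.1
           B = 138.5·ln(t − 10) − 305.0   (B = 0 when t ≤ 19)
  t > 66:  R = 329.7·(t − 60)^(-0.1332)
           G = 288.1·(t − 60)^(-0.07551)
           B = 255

At 11778 K (t = 117.78):
  B = 255 by definition for t > 66.
At 6011 K (t = 60.11):
  B = 138.5·ln(60.11 − 10) − 305.0 = 138.5·ln 50.11 − 305.0 = 138.5·3.9142 − 305.0 = 237.120.
Gain = 237.120 / 255.000 = 0.9299 → 0.930.

0.930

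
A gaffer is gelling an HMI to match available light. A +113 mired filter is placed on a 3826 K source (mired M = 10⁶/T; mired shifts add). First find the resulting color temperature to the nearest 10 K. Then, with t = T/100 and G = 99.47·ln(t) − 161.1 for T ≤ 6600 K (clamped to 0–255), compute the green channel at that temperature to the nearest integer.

166

M_in = 10⁶/3826 = 261.37; M_out = 261.37 + (+113) = 374.37.
T_out = 10⁶/374.37 = 2671.2 K → 2670 K; t = 26.7.
G = 99.47·ln 26.7 − 161.1 = 99.47·3.2847 − 161.1 = 165.625.
Rounded: 166.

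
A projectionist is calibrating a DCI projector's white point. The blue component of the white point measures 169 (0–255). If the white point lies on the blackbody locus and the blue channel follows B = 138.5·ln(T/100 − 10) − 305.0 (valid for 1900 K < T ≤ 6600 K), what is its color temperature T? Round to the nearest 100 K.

ln(t − 10) = (169 + 305.0) / 138.5 = 3.4224.
t − 10 = e^3.4224 = 30.642, so t = 40.642.
T = 100·t = 4064 K → 4100 K to the nearest 100 K.

4100 K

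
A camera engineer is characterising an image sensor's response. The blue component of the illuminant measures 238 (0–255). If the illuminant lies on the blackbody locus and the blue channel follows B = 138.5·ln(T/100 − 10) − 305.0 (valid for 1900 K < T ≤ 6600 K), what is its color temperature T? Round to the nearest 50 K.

ln(t − 10) = (238 + 305.0) / 138.5 = 3.9206.
t − 10 = e^3.9206 = 50.430, so t = 60.430.
T = 100·t = 6043 K → 6050 K to the nearest 50 K.

6050 K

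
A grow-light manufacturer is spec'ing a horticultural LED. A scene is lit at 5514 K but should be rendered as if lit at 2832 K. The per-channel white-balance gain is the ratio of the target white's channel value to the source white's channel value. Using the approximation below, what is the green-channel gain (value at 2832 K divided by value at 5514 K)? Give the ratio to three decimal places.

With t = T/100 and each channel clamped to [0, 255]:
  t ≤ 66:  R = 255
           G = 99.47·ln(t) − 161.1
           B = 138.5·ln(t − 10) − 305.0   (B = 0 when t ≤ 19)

0.721

At 5514 K (t = 55.14):
  G = 99.47·ln 55.14 − 161.1 = 99.47·4.0099 − 161.1 = 237.762.
At 2832 K (t = 28.32):
  G = 99.47·ln 28.32 − 161.1 = 99.47·3.3436 − 161.1 = 171.485.
Gain = 171.485 / 237.762 = 0.7212 → 0.721.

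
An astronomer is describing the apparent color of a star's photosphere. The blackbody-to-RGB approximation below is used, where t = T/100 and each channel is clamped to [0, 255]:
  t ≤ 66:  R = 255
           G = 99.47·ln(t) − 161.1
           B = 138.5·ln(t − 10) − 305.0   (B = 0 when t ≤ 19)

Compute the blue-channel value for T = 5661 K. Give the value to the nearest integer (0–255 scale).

227

t = 5661/100 = 56.61; the t ≤ 66 branch applies.
B = 138.5·ln(56.61 − 10) − 305.0 = 138.5·ln 46.61 − 305.0 = 138.5·3.8418 − 305.0 = 227.091.
Rounded: 227.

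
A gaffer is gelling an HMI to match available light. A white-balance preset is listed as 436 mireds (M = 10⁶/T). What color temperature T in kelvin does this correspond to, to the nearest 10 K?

2290 K

T = 10⁶ / 436 = 2293.58 K → 2290 K.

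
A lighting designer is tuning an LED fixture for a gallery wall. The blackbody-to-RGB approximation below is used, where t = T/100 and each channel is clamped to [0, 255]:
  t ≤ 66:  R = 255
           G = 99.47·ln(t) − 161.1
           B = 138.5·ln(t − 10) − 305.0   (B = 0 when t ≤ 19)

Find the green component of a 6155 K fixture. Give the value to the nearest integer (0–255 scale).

249

t = 6155/100 = 61.55; the t ≤ 66 branch applies.
G = 99.47·ln 61.55 − 161.1 = 99.47·4.1198 − 161.1 = 248.701.
Rounded: 249.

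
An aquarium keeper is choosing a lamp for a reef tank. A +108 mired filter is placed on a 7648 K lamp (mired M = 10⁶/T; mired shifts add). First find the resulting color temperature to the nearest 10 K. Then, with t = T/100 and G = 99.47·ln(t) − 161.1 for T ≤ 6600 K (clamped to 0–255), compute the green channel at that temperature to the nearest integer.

M_in = 10⁶/7648 = 130.75; M_out = 130.75 + (+108) = 238.75.
T_out = 10⁶/238.75 = 4188.4 K → 4190 K; t = 41.9.
G = 99.47·ln 41.9 − 161.1 = 99.47·3.7353 − 161.1 = 210.449.
Rounded: 210.

210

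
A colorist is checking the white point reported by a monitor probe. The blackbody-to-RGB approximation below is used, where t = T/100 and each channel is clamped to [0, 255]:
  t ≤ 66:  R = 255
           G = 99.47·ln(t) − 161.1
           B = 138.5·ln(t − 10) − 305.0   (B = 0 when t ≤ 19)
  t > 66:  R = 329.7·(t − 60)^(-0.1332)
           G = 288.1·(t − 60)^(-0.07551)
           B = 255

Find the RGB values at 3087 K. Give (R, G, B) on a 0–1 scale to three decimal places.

(1.000, 0.706, 0.454)

t = 3087/100 = 30.87; the t ≤ 66 branch applies.
R = 255 by definition for t ≤ 66.
G = 99.47·ln 30.87 − 161.1 = 99.47·3.4298 − 161.1 = 180.061.
B = 138.5·ln(30.87 − 10) − 305.0 = 138.5·ln 20.87 − 305.0 = 138.5·3.0383 − 305.0 = 115.806.
Dividing each by 255: (1.0000, 0.7061, 0.4541) → (1.000, 0.706, 0.454).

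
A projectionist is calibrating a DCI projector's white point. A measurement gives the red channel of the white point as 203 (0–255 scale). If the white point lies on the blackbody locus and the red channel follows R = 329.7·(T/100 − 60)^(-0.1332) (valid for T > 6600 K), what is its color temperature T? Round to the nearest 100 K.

(t − 60)^(-0.1332) = 203/329.7 = 0.61571.
t − 60 = 0.61571^(1/-0.1332) = 0.61571^(-7.508) = 38.129, so t = 98.129.
T = 100·t = 9813 K → 9800 K to the nearest 100 K.

9800 K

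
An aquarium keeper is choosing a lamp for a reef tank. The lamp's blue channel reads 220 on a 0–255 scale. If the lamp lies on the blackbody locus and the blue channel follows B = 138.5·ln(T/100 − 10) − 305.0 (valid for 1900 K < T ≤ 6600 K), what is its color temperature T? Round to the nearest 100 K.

5400 K

ln(t − 10) = (220 + 305.0) / 138.5 = 3.7906.
t − 10 = e^3.7906 = 44.284, so t = 54.284.
T = 100·t = 5428 K → 5400 K to the nearest 100 K.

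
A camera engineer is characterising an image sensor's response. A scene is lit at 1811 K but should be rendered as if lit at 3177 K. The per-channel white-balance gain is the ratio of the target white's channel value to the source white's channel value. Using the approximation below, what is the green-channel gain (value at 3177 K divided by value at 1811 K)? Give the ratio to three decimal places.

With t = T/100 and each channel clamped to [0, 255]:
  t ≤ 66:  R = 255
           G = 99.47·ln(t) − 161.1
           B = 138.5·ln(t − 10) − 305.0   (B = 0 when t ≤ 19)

At 1811 K (t = 18.11):
  G = 99.47·ln 18.11 − 161.1 = 99.47·2.8965 − 161.1 = 127.011.
At 3177 K (t = 31.77):
  G = 99.47·ln 31.77 − 161.1 = 99.47·3.4585 − 161.1 = 182.919.
Gain = 182.919 / 127.011 = 1.4402 → 1.440.

1.440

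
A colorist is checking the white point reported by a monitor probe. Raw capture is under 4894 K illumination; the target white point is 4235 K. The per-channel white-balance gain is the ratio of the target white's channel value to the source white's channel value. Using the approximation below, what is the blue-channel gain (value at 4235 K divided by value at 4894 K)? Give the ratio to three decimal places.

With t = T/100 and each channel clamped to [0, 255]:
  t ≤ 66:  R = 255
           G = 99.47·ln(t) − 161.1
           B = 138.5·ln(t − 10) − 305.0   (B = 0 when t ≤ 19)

At 4894 K (t = 48.94):
  B = 138.5·ln(48.94 − 10) − 305.0 = 138.5·ln 38.94 − 305.0 = 138.5·3.6620 − 305.0 = 202.190.
At 4235 K (t = 42.35):
  B = 138.5·ln(42.35 − 10) − 305.0 = 138.5·ln 32.35 − 305.0 = 138.5·3.4766 − 305.0 = 176.511.
Gain = 176.511 / 202.190 = 0.8730 → 0.873.

0.873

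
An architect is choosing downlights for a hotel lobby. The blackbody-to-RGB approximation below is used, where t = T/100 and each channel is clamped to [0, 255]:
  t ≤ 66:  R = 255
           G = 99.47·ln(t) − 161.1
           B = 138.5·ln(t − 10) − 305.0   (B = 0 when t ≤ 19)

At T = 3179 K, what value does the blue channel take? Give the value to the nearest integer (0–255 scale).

t = 3179/100 = 31.79; the t ≤ 66 branch applies.
B = 138.5·ln(31.79 − 10) − 305.0 = 138.5·ln 21.79 − 305.0 = 138.5·3.0815 − 305.0 = 121.781.
Rounded: 122.

122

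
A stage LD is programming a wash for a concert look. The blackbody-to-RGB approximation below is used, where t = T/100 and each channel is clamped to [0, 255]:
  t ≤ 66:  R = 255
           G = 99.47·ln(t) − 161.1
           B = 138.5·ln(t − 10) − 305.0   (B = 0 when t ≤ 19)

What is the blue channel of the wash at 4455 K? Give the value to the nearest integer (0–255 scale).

186

t = 4455/100 = 44.55; the t ≤ 66 branch applies.
B = 138.5·ln(44.55 − 10) − 305.0 = 138.5·ln 34.55 − 305.0 = 138.5·3.5424 − 305.0 = 185.623.
Rounded: 186.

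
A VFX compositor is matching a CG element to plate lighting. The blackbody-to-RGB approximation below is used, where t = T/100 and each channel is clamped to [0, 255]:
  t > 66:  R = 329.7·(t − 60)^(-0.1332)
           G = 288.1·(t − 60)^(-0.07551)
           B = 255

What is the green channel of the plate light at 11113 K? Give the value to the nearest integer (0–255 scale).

214

t = 11113/100 = 111.13; the t > 66 branch applies.
G = 288.1·(111.13 − 60)^(-0.07551) = 288.1·51.13^(-0.07551) = 288.1·0.74298 = 214.053.
Rounded: 214.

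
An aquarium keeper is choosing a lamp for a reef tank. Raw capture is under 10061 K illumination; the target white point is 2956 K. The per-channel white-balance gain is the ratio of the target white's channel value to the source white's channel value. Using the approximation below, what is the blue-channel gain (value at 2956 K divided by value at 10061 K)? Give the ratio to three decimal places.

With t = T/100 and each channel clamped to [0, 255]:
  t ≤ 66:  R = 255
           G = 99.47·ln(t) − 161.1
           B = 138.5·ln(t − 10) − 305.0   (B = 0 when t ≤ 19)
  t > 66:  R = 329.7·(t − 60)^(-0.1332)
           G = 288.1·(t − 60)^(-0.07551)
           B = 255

0.419

At 10061 K (t = 100.61):
  B = 255 by definition for t > 66.
At 2956 K (t = 29.56):
  B = 138.5·ln(29.56 − 10) − 305.0 = 138.5·ln 19.56 − 305.0 = 138.5·2.9735 − 305.0 = 106.828.
Gain = 106.828 / 255.000 = 0.4189 → 0.419.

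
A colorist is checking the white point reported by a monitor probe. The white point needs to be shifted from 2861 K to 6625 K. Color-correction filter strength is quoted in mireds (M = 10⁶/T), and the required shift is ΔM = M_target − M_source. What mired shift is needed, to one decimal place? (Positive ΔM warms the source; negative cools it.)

-198.6 mireds

M_source = 10⁶/2861 = 349.528; M_target = 10⁶/6625 = 150.943.
ΔM = 150.943 − 349.528 = -198.585 → -198.6 mireds, a cooling shift.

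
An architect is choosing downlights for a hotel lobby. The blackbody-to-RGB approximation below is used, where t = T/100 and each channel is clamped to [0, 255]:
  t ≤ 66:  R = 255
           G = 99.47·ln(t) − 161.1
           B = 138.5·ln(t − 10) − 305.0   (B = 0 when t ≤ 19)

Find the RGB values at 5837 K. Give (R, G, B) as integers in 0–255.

(255, 243, 232)

t = 5837/100 = 58.37; the t ≤ 66 branch applies.
R = 255 by definition for t ≤ 66.
G = 99.47·ln 58.37 − 161.1 = 99.47·4.0668 − 161.1 = 243.425.
B = 138.5·ln(58.37 − 10) − 305.0 = 138.5·ln 48.37 − 305.0 = 138.5·3.8789 − 305.0 = 232.225.
Rounded: (255, 243, 232).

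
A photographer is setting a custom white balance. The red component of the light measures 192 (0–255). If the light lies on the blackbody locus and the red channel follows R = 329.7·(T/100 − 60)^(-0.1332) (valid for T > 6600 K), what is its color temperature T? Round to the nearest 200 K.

11800 K

(t − 60)^(-0.1332) = 192/329.7 = 0.58235.
t − 60 = 0.58235^(1/-0.1332) = 0.58235^(-7.508) = 57.929, so t = 117.929.
T = 100·t = 11793 K → 11800 K to the nearest 200 K.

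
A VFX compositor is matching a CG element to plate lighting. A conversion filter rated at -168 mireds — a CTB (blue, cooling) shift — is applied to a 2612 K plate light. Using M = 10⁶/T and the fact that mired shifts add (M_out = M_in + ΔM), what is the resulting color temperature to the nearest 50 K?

M_in = 10⁶/2612 = 382.85 mireds.
M_out = 382.85 + (-168) = 214.85 mireds.
T_out = 10⁶/214.85 = 4654.4 K → 4650 K.

4650 K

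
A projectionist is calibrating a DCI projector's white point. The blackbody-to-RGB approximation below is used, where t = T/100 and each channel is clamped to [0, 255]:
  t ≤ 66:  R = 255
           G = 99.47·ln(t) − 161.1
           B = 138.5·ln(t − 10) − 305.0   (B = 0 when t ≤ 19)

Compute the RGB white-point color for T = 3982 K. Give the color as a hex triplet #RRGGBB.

t = 3982/100 = 39.82; the t ≤ 66 branch applies.
R = 255 by definition for t ≤ 66.
G = 99.47·ln 39.82 − 161.1 = 99.47·3.6844 − 161.1 = 205.384.
B = 138.5·ln(39.82 − 10) − 305.0 = 138.5·ln 29.82 − 305.0 = 138.5·3.3952 − 305.0 = 165.232.
Rounded: (255, 205, 165).
In hex: #FFCDA5.

#FFCDA5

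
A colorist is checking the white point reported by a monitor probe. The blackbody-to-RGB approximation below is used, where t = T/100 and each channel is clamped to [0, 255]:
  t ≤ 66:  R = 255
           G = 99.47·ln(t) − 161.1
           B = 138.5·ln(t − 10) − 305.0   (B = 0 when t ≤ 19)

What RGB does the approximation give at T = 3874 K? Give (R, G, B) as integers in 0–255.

t = 3874/100 = 38.74; the t ≤ 66 branch applies.
R = 255 by definition for t ≤ 66.
G = 99.47·ln 38.74 − 161.1 = 99.47·3.6569 − 161.1 = 202.649.
B = 138.5·ln(38.74 − 10) − 305.0 = 138.5·ln 28.74 − 305.0 = 138.5·3.3583 − 305.0 = 160.123.
Rounded: (255, 203, 160).

(255, 203, 160)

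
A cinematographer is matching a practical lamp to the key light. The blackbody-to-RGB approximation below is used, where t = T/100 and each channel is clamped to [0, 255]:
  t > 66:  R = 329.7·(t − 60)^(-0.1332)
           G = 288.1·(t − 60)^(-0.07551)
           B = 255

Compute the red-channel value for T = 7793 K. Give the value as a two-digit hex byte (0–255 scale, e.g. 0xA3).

0xE0

t = 7793/100 = 77.93; the t > 66 branch applies.
R = 329.7·(77.93 − 60)^(-0.1332) = 329.7·17.93^(-0.1332) = 329.7·0.68081 = 224.462.
Rounded: 224; in hex, 0xE0.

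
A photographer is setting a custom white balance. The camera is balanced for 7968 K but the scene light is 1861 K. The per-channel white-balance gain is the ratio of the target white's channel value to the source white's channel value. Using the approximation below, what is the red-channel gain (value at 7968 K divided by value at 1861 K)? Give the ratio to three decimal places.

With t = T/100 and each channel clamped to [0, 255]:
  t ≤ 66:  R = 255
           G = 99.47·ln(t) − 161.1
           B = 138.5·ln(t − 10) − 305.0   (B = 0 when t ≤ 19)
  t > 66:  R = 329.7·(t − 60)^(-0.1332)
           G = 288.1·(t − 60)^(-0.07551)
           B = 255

0.869

At 1861 K (t = 18.61):
  R = 255 by definition for t ≤ 66.
At 7968 K (t = 79.68):
  R = 329.7·(79.68 − 60)^(-0.1332) = 329.7·19.68^(-0.1332) = 329.7·0.67241 = 221.694.
Gain = 221.694 / 255.000 = 0.8694 → 0.869.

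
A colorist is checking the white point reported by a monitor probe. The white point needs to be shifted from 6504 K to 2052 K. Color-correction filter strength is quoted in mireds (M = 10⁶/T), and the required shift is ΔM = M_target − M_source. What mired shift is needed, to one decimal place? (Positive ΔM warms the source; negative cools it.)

+333.6 mireds

M_source = 10⁶/6504 = 153.752; M_target = 10⁶/2052 = 487.329.
ΔM = 487.329 − 153.752 = 333.578 → +333.6 mireds, a warming shift.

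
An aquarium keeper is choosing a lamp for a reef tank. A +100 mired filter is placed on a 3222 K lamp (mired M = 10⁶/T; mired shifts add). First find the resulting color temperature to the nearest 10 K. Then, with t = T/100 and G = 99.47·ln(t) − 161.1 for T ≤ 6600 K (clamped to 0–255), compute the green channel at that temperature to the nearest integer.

M_in = 10⁶/3222 = 310.37; M_out = 310.37 + (+100) = 410.37.
T_out = 10⁶/410.37 = 2436.8 K → 2440 K; t = 24.4.
G = 99.47·ln 24.4 − 161.1 = 99.47·3.1946 − 161.1 = 156.665.
Rounded: 157.

157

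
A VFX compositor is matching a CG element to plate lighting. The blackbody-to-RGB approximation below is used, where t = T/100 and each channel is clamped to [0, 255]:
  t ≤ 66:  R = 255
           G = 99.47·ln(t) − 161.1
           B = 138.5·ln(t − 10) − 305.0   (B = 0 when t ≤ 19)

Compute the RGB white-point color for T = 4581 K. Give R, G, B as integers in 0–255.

t = 4581/100 = 45.81; the t ≤ 66 branch applies.
R = 255 by definition for t ≤ 66.
G = 99.47·ln 45.81 − 161.1 = 99.47·3.8245 − 161.1 = 219.323.
B = 138.5·ln(45.81 − 10) − 305.0 = 138.5·ln 35.81 − 305.0 = 138.5·3.5782 − 305.0 = 190.584.
Rounded: (255, 219, 191).

R=255, G=219, B=191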